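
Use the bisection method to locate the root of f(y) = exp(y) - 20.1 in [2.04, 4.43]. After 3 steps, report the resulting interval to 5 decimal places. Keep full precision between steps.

f(2.040000) = -12.409391, f(4.430000) = 63.831417 (opposite signs)
step 1: m = 3.235000, f(m) = 5.306372 > 0 → root in [2.040000, 3.235000]
step 2: m = 2.637500, f(m) = -6.121786 < 0 → root in [2.637500, 3.235000]
step 3: m = 2.936250, f(m) = -1.254955 < 0 → root in [2.936250, 3.235000]

[2.93625, 3.23500]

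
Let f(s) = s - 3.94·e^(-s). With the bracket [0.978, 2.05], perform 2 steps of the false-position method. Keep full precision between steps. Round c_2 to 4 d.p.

f(0.978000) = -0.503686, f(2.050000) = 1.542784
step 1: c = 1.241845, f(c) = 0.103773 > 0 → new bracket [0.978000, 1.241845]
step 2: c = 1.196772, f(c) = 0.006230 > 0 → new bracket [0.978000, 1.196772]

1.1968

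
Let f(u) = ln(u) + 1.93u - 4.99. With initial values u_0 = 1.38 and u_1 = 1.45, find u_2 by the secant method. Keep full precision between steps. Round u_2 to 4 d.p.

f(u_0) = -2.004517, f(u_1) = -1.819936
u_2 = 1.450000 - (-1.819936)·(1.450000 - 1.380000)/(-1.819936 - (-2.004517)) = 2.140191; f(u_2) = -0.098536

2.1402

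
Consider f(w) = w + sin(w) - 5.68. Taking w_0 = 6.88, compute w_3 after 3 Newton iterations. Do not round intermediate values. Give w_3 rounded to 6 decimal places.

5.979264

f'(w) = 1 + cos(w)
w_0 = 6.880000: f = 1.762011, f' = 1.827130 → w_1 = 6.880000 - (1.762011)/(1.827130) = 5.915640
w_1 = 5.915640: f = -0.123685, f' = 1.933212 → w_2 = 5.915640 - (-0.123685)/(1.933212) = 5.979619
w_2 = 5.979619: f = 0.000694, f' = 1.954277 → w_3 = 5.979619 - (0.000694)/(1.954277) = 5.979264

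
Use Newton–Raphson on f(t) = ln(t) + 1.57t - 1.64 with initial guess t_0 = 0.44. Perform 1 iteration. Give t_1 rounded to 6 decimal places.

0.900657

Newton update: t ← t − f(t)/f'(t).
f'(t) = 1/t + 1.57
t_0 = 0.440000: f = -1.770181, f' = 3.842727 → t_1 = 0.440000 - (-1.770181)/(3.842727) = 0.900657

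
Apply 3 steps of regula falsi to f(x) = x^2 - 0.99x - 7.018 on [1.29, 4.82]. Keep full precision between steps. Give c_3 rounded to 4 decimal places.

f(1.290000) = -6.631000, f(4.820000) = 11.442600
step 1: c = 2.585117, f(c) = -2.894435 < 0 → new bracket [2.585117, 4.820000]
step 2: c = 3.036307, f(c) = -0.804784 < 0 → new bracket [3.036307, 4.820000]
step 3: c = 3.153515, f(c) = -0.195325 < 0 → new bracket [3.153515, 4.820000]

3.1535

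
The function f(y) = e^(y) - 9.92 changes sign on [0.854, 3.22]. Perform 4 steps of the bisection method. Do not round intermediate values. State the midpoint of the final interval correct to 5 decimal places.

2.25881

f(0.854000) = -7.570976, f(3.220000) = 15.108120 (opposite signs)
step 1: m = 2.037000, f(m) = -2.252428 < 0 → root in [2.037000, 3.220000]
step 2: m = 2.628500, f(m) = 3.932975 > 0 → root in [2.037000, 2.628500]
step 3: m = 2.332750, f(m) = 0.386245 > 0 → root in [2.037000, 2.332750]
step 4: m = 2.184875, f(m) = -1.030463 < 0 → root in [2.184875, 2.332750]
Midpoint of [2.184875, 2.332750] = 2.258812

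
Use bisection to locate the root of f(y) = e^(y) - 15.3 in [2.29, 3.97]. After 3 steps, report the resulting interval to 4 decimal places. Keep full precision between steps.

f(2.290000) = -5.425062, f(3.970000) = 37.684531 (opposite signs)
step 1: m = 3.130000, f(m) = 7.573980 > 0 → root in [2.290000, 3.130000]
step 2: m = 2.710000, f(m) = -0.270724 < 0 → root in [2.710000, 3.130000]
step 3: m = 2.920000, f(m) = 3.241287 > 0 → root in [2.710000, 2.920000]

[2.7100, 2.9200]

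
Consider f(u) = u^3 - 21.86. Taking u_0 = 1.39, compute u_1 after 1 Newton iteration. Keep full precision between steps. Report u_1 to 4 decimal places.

4.6980

Newton update: u ← u − f(u)/f'(u).
f'(u) = 3u^2
u_0 = 1.390000: f = -19.174381, f' = 5.796300 → u_1 = 1.390000 - (-19.174381)/(5.796300) = 4.698038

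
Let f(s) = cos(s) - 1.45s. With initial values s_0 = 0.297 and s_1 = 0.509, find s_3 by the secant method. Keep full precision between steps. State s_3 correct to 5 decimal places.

0.57766

f(s_0) = 0.525569, f(s_1) = 0.135182
s_2 = 0.509000 - (0.135182)·(0.509000 - 0.297000)/(0.135182 - (0.525569)) = 0.582411; f(s_2) = -0.009357
s_3 = 0.582411 - (-0.009357)·(0.582411 - 0.509000)/(-0.009357 - (0.135182)) = 0.577659; f(s_3) = 0.000139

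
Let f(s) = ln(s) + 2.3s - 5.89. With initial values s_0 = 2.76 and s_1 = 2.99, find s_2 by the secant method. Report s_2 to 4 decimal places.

2.2036

Secant update: s_(k+1) = s_k − f(s_k)·(s_k − s_(k-1))/(f(s_k) − f(s_(k-1))).
f(s_0) = 1.473231, f(s_1) = 2.082273
s_2 = 2.990000 - (2.082273)·(2.990000 - 2.760000)/(2.082273 - (1.473231)) = 2.203646; f(s_2) = -0.031500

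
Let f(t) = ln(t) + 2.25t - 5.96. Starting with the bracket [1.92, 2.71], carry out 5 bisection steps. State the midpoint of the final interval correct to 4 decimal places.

f(1.920000) = -0.987675, f(2.710000) = 1.134449 (opposite signs)
step 1: m = 2.315000, f(m) = 0.088160 > 0 → root in [1.920000, 2.315000]
step 2: m = 2.117500, f(m) = -0.445389 < 0 → root in [2.117500, 2.315000]
step 3: m = 2.216250, f(m) = -0.177621 < 0 → root in [2.216250, 2.315000]
step 4: m = 2.265625, f(m) = -0.044493 < 0 → root in [2.265625, 2.315000]
step 5: m = 2.290312, f(m) = 0.021891 > 0 → root in [2.265625, 2.290312]
Midpoint of [2.265625, 2.290312] = 2.277969

2.2780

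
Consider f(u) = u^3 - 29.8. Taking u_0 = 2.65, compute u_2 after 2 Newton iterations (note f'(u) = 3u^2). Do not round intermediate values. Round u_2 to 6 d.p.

3.102350

u_0 = 2.650000: f = -11.190375, f' = 21.067500 → u_1 = 2.650000 - (-11.190375)/(21.067500) = 3.181168
u_1 = 3.181168: f = 2.392869, f' = 30.359483 → u_2 = 3.181168 - (2.392869)/(30.359483) = 3.102350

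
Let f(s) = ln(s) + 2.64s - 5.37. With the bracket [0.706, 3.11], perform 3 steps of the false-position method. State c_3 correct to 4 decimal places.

1.8100

f(0.706000) = -3.854300, f(3.110000) = 3.975023
step 1: c = 1.889466, f(c) = 0.254484 > 0 → new bracket [0.706000, 1.889466]
step 2: c = 1.816166, f(c) = 0.021406 > 0 → new bracket [0.706000, 1.816166]
step 3: c = 1.810034, f(c) = 0.001837 > 0 → new bracket [0.706000, 1.810034]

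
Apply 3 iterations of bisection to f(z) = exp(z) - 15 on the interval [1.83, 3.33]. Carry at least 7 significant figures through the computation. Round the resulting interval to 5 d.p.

[2.58000, 2.76750]

f(1.830000) = -8.766113, f(3.330000) = 12.938342 (opposite signs)
step 1: m = 2.580000, f(m) = -1.802862 < 0 → root in [2.580000, 3.330000]
step 2: m = 2.955000, f(m) = 4.201723 > 0 → root in [2.580000, 2.955000]
step 3: m = 2.767500, f(m) = 0.918787 > 0 → root in [2.580000, 2.767500]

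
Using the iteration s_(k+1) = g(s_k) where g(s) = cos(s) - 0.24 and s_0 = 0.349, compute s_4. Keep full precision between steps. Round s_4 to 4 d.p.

s_1 = g(0.349000) = 0.699715
s_2 = g(0.699715) = 0.525026
s_3 = g(0.525026) = 0.625311
s_4 = g(0.625311) = 0.570781

0.5708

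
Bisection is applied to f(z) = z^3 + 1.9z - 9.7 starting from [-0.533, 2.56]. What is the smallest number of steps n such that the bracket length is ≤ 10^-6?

Initial width b − a = 2.56 − -0.533 = 3.093000.
After n steps the width is (b−a)/2^n; need (b−a)/2^n ≤ 10^-6.
So n ≥ log₂(3.093000/10^-6) = log₂(3093000.0000) ≈ 21.5606.
Hence n = 22.

22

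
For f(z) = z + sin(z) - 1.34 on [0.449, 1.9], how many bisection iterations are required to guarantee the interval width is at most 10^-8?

28

Initial width b − a = 1.9 − 0.449 = 1.451000.
After n steps the width is (b−a)/2^n; need (b−a)/2^n ≤ 10^-8.
So n ≥ log₂(1.451000/10^-8) = log₂(145100000.0000) ≈ 27.1125.
Hence n = 28.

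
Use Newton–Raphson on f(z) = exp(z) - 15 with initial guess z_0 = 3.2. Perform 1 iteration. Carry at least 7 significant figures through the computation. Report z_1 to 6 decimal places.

2.811433

Newton update: z ← z − f(z)/f'(z).
f'(z) = exp(z)
z_0 = 3.200000: f = 9.532530, f' = 24.532530 → z_1 = 3.200000 - (9.532530)/(24.532530) = 2.811433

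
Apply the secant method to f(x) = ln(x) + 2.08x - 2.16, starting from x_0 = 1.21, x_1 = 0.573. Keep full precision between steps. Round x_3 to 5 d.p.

1.02752

f(x_0) = 0.547420, f(x_1) = -1.525030
x_2 = 0.573000 - (-1.525030)·(0.573000 - 1.210000)/(-1.525030 - (0.547420)) = 1.041742; f(x_2) = 0.047717
x_3 = 1.041742 - (0.047717)·(1.041742 - 0.573000)/(0.047717 - (-1.525030)) = 1.027520; f(x_3) = 0.004390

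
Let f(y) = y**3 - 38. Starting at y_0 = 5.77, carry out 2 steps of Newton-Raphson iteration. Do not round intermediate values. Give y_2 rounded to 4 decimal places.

3.5270

f'(y) = 3y**2
y_0 = 5.770000: f = 154.100033, f' = 99.878700 → y_1 = 5.770000 - (154.100033)/(99.878700) = 4.227128
y_1 = 4.227128: f = 37.532915, f' = 53.605838 → y_2 = 4.227128 - (37.532915)/(53.605838) = 3.526963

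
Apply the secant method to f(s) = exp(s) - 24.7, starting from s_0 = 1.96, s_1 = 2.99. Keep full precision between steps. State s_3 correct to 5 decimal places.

3.18818

Secant update: s_(k+1) = s_k − f(s_k)·(s_k − s_(k-1))/(f(s_k) − f(s_(k-1))).
f(s_0) = -17.600673, f(s_1) = -4.814318
s_2 = 2.990000 - (-4.814318)·(2.990000 - 1.960000)/(-4.814318 - (-17.600673)) = 3.377816; f(s_2) = 4.606681
s_3 = 3.377816 - (4.606681)·(3.377816 - 2.990000)/(4.606681 - (-4.814318)) = 3.188181; f(s_3) = -0.455703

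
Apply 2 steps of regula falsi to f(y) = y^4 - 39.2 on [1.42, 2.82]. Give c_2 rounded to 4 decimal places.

False-position update: c = (a·f(b) − b·f(a))/(f(b) − f(a)); replace the endpoint whose sign matches f(c).
f(1.420000) = -35.134131, f(2.820000) = 24.040666
step 1: c = 2.251229, f(c) = -13.515070 < 0 → new bracket [2.251229, 2.820000]
step 2: c = 2.455911, f(c) = -2.821042 < 0 → new bracket [2.455911, 2.820000]

2.4559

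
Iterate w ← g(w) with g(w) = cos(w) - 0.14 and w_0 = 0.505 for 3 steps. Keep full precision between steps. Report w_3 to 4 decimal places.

0.6844

w_1 = g(0.505000) = 0.735174
w_2 = g(0.735174) = 0.601714
w_3 = g(0.601714) = 0.684367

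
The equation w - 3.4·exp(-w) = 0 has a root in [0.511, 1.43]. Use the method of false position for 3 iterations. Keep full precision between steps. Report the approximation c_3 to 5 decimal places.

f(0.511000) = -1.528644, f(1.430000) = 0.616350
step 1: c = 1.165931, f(c) = 0.106382 > 0 → new bracket [0.511000, 1.165931]
step 2: c = 1.123319, f(c) = 0.017643 > 0 → new bracket [0.511000, 1.123319]
step 3: c = 1.116332, f(c) = 0.002905 > 0 → new bracket [0.511000, 1.116332]

1.11633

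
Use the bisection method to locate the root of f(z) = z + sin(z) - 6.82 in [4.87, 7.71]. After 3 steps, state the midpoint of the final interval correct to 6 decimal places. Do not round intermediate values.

6.467500

f(4.870000) = -2.937605, f(7.710000) = 1.879653 (opposite signs)
step 1: m = 6.290000, f(m) = -0.523185 < 0 → root in [6.290000, 7.710000]
step 2: m = 7.000000, f(m) = 0.836987 > 0 → root in [6.290000, 7.000000]
step 3: m = 6.645000, f(m) = 0.178972 > 0 → root in [6.290000, 6.645000]
Midpoint of [6.290000, 6.645000] = 6.467500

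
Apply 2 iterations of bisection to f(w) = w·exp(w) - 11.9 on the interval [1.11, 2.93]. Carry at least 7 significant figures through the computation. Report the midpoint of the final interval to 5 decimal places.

f(1.110000) = -8.531862, f(2.930000) = 42.971957 (opposite signs)
step 1: m = 2.020000, f(m) = 3.327416 > 0 → root in [1.110000, 2.020000]
step 2: m = 1.565000, f(m) = -4.415114 < 0 → root in [1.565000, 2.020000]
Midpoint of [1.565000, 2.020000] = 1.792500

1.79250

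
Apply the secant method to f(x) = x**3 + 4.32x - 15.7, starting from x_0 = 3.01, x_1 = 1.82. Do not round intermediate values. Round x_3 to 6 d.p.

Secant update: x_(k+1) = x_k − f(x_k)·(x_k − x_(k-1))/(f(x_k) − f(x_(k-1))).
f(x_0) = 24.574101, f(x_1) = -1.809032
x_2 = 1.820000 - (-1.809032)·(1.820000 - 3.010000)/(-1.809032 - (24.574101)) = 1.901596; f(x_2) = -0.608812
x_3 = 1.901596 - (-0.608812)·(1.901596 - 1.820000)/(-0.608812 - (-1.809032)) = 1.942985; f(x_3) = 0.028834

1.942985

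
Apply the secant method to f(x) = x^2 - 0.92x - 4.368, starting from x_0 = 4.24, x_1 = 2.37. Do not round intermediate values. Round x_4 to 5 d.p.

Secant update: x_(k+1) = x_k − f(x_k)·(x_k − x_(k-1))/(f(x_k) − f(x_(k-1))).
f(x_0) = 9.708800, f(x_1) = -0.931500
x_2 = 2.370000 - (-0.931500)·(2.370000 - 4.240000)/(-0.931500 - (9.708800)) = 2.533708; f(x_2) = -0.279334
x_3 = 2.533708 - (-0.279334)·(2.533708 - 2.370000)/(-0.279334 - (-0.931500)) = 2.603827; f(x_3) = 0.016396
x_4 = 2.603827 - (0.016396)·(2.603827 - 2.533708)/(0.016396 - (-0.279334)) = 2.599940; f(x_4) = -0.000257

2.59994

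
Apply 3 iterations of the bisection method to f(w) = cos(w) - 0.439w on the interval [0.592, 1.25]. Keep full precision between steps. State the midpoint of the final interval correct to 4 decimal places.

f(0.592000) = 0.569938, f(1.250000) = -0.233428 (opposite signs)
step 1: m = 0.921000, f(m) = 0.200705 > 0 → root in [0.921000, 1.250000]
step 2: m = 1.085500, f(m) = -0.010064 < 0 → root in [0.921000, 1.085500]
step 3: m = 1.003250, f(m) = 0.097138 > 0 → root in [1.003250, 1.085500]
Midpoint of [1.003250, 1.085500] = 1.044375

1.0444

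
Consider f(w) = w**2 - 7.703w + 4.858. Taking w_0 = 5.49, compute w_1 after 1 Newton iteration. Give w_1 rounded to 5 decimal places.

f'(w) = 2w - 7.703
w_0 = 5.490000: f = -7.291370, f' = 3.277000 → w_1 = 5.490000 - (-7.291370)/(3.277000) = 7.715014

7.71501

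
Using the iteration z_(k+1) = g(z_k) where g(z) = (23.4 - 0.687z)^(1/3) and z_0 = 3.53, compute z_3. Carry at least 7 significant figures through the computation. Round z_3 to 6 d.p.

z_1 = g(3.530000) = 2.757824
z_2 = g(2.757824) = 2.780881
z_3 = g(2.780881) = 2.780198

2.780198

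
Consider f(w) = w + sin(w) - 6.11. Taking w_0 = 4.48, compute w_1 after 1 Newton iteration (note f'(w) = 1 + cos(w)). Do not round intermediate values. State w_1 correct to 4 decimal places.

7.8620

w_0 = 4.480000: f = -2.603119, f' = 0.769697 → w_1 = 4.480000 - (-2.603119)/(0.769697) = 7.862005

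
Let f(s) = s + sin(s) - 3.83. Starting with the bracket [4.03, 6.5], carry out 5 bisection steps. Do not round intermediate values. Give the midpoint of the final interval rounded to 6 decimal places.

f(4.030000) = -0.576068, f(6.500000) = 2.885120 (opposite signs)
step 1: m = 5.265000, f(m) = 0.583843 > 0 → root in [4.030000, 5.265000]
step 2: m = 4.647500, f(m) = -0.180395 < 0 → root in [4.647500, 5.265000]
step 3: m = 4.956250, f(m) = 0.155837 > 0 → root in [4.647500, 4.956250]
step 4: m = 4.801875, f(m) = -0.024124 < 0 → root in [4.801875, 4.956250]
step 5: m = 4.879063, f(m) = 0.062920 > 0 → root in [4.801875, 4.879063]
Midpoint of [4.801875, 4.879063] = 4.840469

4.840469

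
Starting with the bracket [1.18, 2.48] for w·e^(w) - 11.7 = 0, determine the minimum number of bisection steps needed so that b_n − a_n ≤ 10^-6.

21

Initial width b − a = 2.48 − 1.18 = 1.300000.
After n steps the width is (b−a)/2^n; need (b−a)/2^n ≤ 10^-6.
So n ≥ log₂(1.300000/10^-6) = log₂(1300000.0000) ≈ 20.3101.
Hence n = 21.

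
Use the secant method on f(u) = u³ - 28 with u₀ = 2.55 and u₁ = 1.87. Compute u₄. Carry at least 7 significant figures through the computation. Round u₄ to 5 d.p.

f(u_0) = -11.418625, f(u_1) = -21.460797
u_2 = 1.870000 - (-21.460797)·(1.870000 - 2.550000)/(-21.460797 - (-11.418625)) = 3.323206; f(u_2) = 8.700475
u_3 = 3.323206 - (8.700475)·(3.323206 - 1.870000)/(8.700475 - (-21.460797)) = 2.904007; f(u_3) = -3.509775
u_4 = 2.904007 - (-3.509775)·(2.904007 - 3.323206)/(-3.509775 - (8.700475)) = 3.024503; f(u_4) = -0.332994

3.02450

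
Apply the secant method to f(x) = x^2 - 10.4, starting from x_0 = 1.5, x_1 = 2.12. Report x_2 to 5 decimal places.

3.75138

f(x_0) = -8.150000, f(x_1) = -5.905600
x_2 = 2.120000 - (-5.905600)·(2.120000 - 1.500000)/(-5.905600 - (-8.150000)) = 3.751381; f(x_2) = 3.672861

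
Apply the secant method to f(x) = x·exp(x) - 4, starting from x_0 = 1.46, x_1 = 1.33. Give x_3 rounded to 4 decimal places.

1.2041

Secant update: x_(k+1) = x_k − f(x_k)·(x_k − x_(k-1))/(f(x_k) − f(x_(k-1))).
f(x_0) = 2.286701, f(x_1) = 1.028788
x_2 = 1.330000 - (1.028788)·(1.330000 - 1.460000)/(1.028788 - (2.286701)) = 1.223679; f(x_2) = 0.160109
x_3 = 1.223679 - (0.160109)·(1.223679 - 1.330000)/(0.160109 - (1.028788)) = 1.204083; f(x_3) = 0.014051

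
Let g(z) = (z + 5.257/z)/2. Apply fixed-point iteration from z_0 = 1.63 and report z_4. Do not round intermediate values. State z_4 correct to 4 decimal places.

2.2928

z_1 = g(1.630000) = 2.427577
z_2 = g(2.427577) = 2.296555
z_3 = g(2.296555) = 2.292818
z_4 = g(2.292818) = 2.292815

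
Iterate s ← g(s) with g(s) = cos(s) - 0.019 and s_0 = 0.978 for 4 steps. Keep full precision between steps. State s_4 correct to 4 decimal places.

s_1 = g(0.978000) = 0.539682
s_2 = g(0.539682) = 0.838872
s_3 = g(0.838872) = 0.649302
s_4 = g(0.649302) = 0.777506

0.7775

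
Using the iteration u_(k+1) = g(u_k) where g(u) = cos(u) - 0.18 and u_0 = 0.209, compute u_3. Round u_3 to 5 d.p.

u_1 = g(0.209000) = 0.798239
u_2 = g(0.798239) = 0.517969
u_3 = g(0.517969) = 0.688827

0.68883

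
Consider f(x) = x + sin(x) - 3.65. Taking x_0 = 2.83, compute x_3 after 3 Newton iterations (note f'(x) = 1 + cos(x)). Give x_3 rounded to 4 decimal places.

x_0 = 2.830000: f = -0.513425, f' = 0.048153 → x_1 = 2.830000 - (-0.513425)/(0.048153) = 13.492260
x_1 = 13.492260: f = 10.641415, f' = 1.601124 → x_2 = 13.492260 - (10.641415)/(1.601124) = 6.846046
x_2 = 6.846046: f = 3.729654, f' = 1.845732 → x_3 = 6.846046 - (3.729654)/(1.845732) = 4.825355

4.8254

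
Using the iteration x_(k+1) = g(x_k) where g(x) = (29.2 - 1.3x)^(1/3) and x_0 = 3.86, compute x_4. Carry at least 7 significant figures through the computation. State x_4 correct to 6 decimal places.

x_1 = g(3.860000) = 2.891772
x_2 = g(2.891772) = 2.941099
x_3 = g(2.941099) = 2.938626
x_4 = g(2.938626) = 2.938750

2.938750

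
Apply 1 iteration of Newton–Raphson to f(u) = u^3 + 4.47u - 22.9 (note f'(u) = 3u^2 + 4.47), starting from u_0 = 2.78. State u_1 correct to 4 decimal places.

2.3818

Newton update: u ← u − f(u)/f'(u).
u_0 = 2.780000: f = 11.011552, f' = 27.655200 → u_1 = 2.780000 - (11.011552)/(27.655200) = 2.381827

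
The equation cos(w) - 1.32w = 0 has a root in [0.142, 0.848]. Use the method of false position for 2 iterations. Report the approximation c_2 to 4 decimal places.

False-position update: c = (a·f(b) − b·f(a))/(f(b) − f(a)); replace the endpoint whose sign matches f(c).
f(0.142000) = 0.802495, f(0.848000) = -0.457876
step 1: c = 0.591520, f(c) = 0.049288 > 0 → new bracket [0.591520, 0.848000]
step 2: c = 0.616445, f(c) = 0.002231 > 0 → new bracket [0.616445, 0.848000]

0.6164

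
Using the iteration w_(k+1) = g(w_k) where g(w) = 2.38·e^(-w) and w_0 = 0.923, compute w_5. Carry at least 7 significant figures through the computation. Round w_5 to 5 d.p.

0.94303

w_1 = g(0.923000) = 0.945634
w_2 = g(0.945634) = 0.924471
w_3 = g(0.924471) = 0.944244
w_4 = g(0.944244) = 0.925757
w_5 = g(0.925757) = 0.943031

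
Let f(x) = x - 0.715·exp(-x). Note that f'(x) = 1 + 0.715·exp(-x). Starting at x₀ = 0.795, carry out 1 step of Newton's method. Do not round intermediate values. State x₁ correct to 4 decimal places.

0.4381

x_0 = 0.795000: f = 0.472119, f' = 1.322881 → x_1 = 0.795000 - (0.472119)/(1.322881) = 0.438113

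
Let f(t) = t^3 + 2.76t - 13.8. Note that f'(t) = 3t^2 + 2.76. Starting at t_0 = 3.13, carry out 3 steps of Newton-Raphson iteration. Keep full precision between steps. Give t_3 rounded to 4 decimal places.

Newton update: t ← t − f(t)/f'(t).
t_0 = 3.130000: f = 25.503097, f' = 32.150700 → t_1 = 3.130000 - (25.503097)/(32.150700) = 2.336764
t_1 = 2.336764: f = 5.409286, f' = 19.141396 → t_2 = 2.336764 - (5.409286)/(19.141396) = 2.054168
t_2 = 2.054168: f = 0.537278, f' = 15.418814 → t_3 = 2.054168 - (0.537278)/(15.418814) = 2.019322

2.0193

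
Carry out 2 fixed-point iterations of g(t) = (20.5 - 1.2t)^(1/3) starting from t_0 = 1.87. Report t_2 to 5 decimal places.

2.58832

t_1 = g(1.870000) = 2.633107
t_2 = g(2.633107) = 2.588324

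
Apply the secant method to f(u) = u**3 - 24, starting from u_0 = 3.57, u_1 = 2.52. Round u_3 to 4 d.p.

f(u_0) = 21.499293, f(u_1) = -7.996992
u_2 = 2.520000 - (-7.996992)·(2.520000 - 3.570000)/(-7.996992 - (21.499293)) = 2.804675; f(u_2) = -1.937871
u_3 = 2.804675 - (-1.937871)·(2.804675 - 2.520000)/(-1.937871 - (-7.996992)) = 2.895721; f(u_3) = 0.281205

2.8957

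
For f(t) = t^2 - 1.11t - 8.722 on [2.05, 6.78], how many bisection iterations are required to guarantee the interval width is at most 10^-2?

Initial width b − a = 6.78 − 2.05 = 4.730000.
After n steps the width is (b−a)/2^n; need (b−a)/2^n ≤ 10^-2.
So n ≥ log₂(4.730000/10^-2) = log₂(473.0000) ≈ 8.8857.
Hence n = 9.

9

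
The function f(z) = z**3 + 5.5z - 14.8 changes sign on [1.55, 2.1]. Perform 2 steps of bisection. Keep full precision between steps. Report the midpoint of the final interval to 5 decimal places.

f(1.550000) = -2.551125, f(2.100000) = 6.011000 (opposite signs)
step 1: m = 1.825000, f(m) = 1.315891 > 0 → root in [1.550000, 1.825000]
step 2: m = 1.687500, f(m) = -0.713330 < 0 → root in [1.687500, 1.825000]
Midpoint of [1.687500, 1.825000] = 1.756250

1.75625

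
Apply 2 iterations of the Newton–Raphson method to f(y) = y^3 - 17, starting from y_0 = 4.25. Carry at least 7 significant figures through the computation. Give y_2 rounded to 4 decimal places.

Newton update: y ← y − f(y)/f'(y).
f'(y) = 3y^2
y_0 = 4.250000: f = 59.765625, f' = 54.187500 → y_1 = 4.250000 - (59.765625)/(54.187500) = 3.147059
y_1 = 3.147059: f = 14.168405, f' = 29.711938 → y_2 = 3.147059 - (14.168405)/(29.711938) = 2.670200

2.6702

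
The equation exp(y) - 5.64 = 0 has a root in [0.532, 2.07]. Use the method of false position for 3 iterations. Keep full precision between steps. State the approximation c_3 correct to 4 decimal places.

1.7239

False-position update: c = (a·f(b) − b·f(a))/(f(b) − f(a)); replace the endpoint whose sign matches f(c).
f(0.532000) = -3.937666, f(2.070000) = 2.284823
step 1: c = 1.505265, f(c) = -1.134653 < 0 → new bracket [1.505265, 2.070000]
step 2: c = 1.692656, f(c) = -0.206108 < 0 → new bracket [1.692656, 2.070000]
step 3: c = 1.723878, f(c) = -0.033771 < 0 → new bracket [1.723878, 2.070000]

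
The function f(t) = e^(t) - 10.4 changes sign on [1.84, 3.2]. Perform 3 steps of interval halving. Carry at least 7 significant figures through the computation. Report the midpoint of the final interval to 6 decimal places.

2.265000

f(1.840000) = -4.103462, f(3.200000) = 14.132530 (opposite signs)
step 1: m = 2.520000, f(m) = 2.028597 > 0 → root in [1.840000, 2.520000]
step 2: m = 2.180000, f(m) = -1.553694 < 0 → root in [2.180000, 2.520000]
step 3: m = 2.350000, f(m) = 0.085570 > 0 → root in [2.180000, 2.350000]
Midpoint of [2.180000, 2.350000] = 2.265000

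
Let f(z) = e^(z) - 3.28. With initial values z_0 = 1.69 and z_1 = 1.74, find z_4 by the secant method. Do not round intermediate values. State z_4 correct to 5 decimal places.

1.18950

Secant update: z_(k+1) = z_k − f(z_k)·(z_k − z_(k-1))/(f(z_k) − f(z_(k-1))).
f(z_0) = 2.139481, f(z_1) = 2.417343
z_2 = 1.740000 - (2.417343)·(1.740000 - 1.690000)/(2.417343 - (2.139481)) = 1.305011; f(z_2) = 0.407730
z_3 = 1.305011 - (0.407730)·(1.305011 - 1.740000)/(0.407730 - (2.417343)) = 1.216756; f(z_3) = 0.096219
z_4 = 1.216756 - (0.096219)·(1.216756 - 1.305011)/(0.096219 - (0.407730)) = 1.189496; f(z_4) = 0.005427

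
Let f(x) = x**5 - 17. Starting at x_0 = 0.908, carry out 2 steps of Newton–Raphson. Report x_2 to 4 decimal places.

4.5858

Newton update: x ← x − f(x)/f'(x).
f'(x) = 5x**4
x_0 = 0.908000: f = -16.382795, f' = 3.398704 → x_1 = 0.908000 - (-16.382795)/(3.398704) = 5.728306
x_1 = 5.728306: f = 6150.810681, f' = 5383.625383 → x_2 = 5.728306 - (6150.810681)/(5383.625383) = 4.585802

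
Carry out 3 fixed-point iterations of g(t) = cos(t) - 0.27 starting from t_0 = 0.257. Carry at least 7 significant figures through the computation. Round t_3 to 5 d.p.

t_1 = g(0.257000) = 0.697157
t_2 = g(0.697157) = 0.496671
t_3 = g(0.496671) = 0.609174

0.60917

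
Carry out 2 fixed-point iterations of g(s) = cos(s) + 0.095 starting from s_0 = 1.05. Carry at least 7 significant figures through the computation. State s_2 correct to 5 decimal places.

s_1 = g(1.050000) = 0.592571
s_2 = g(0.592571) = 0.924508

0.92451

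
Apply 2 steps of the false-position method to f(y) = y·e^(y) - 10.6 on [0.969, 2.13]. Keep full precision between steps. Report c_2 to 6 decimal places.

False-position update: c = (a·f(b) − b·f(a))/(f(b) − f(a)); replace the endpoint whose sign matches f(c).
f(0.969000) = -8.046387, f(2.130000) = 7.323666
step 1: c = 1.576796, f(c) = -2.969215 < 0 → new bracket [1.576796, 2.130000]
step 2: c = 1.736380, f(c) = -0.742992 < 0 → new bracket [1.736380, 2.130000]

1.736380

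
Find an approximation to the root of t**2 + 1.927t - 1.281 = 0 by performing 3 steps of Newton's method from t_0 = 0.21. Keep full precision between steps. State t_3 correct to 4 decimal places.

f'(t) = 2t + 1.927
t_0 = 0.210000: f = -0.832230, f' = 2.347000 → t_1 = 0.210000 - (-0.832230)/(2.347000) = 0.564593
t_1 = 0.564593: f = 0.125736, f' = 3.056186 → t_2 = 0.564593 - (0.125736)/(3.056186) = 0.523452
t_2 = 0.523452: f = 0.001693, f' = 2.973903 → t_3 = 0.523452 - (0.001693)/(2.973903) = 0.522882

0.5229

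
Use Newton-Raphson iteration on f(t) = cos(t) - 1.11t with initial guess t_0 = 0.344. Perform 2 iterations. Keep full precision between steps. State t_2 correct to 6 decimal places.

f'(t) = -sin(t) - 1.11
t_0 = 0.344000: f = 0.559573, f' = -1.447255 → t_1 = 0.344000 - (0.559573)/(-1.447255) = 0.730644
t_1 = 0.730644: f = -0.066271, f' = -1.777350 → t_2 = 0.730644 - (-0.066271)/(-1.777350) = 0.693358

0.693358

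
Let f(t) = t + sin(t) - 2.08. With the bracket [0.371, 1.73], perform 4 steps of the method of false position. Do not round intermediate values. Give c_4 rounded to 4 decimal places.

1.1631

f(0.371000) = -1.346452, f(1.730000) = 0.637354
step 1: c = 1.293383, f(c) = 0.175150 > 0 → new bracket [0.371000, 1.293383]
step 2: c = 1.187208, f(c) = 0.034536 > 0 → new bracket [0.371000, 1.187208]
step 3: c = 1.166796, f(c) = 0.006292 > 0 → new bracket [0.371000, 1.166796]
step 4: c = 1.163095, f(c) = 0.001129 > 0 → new bracket [0.371000, 1.163095]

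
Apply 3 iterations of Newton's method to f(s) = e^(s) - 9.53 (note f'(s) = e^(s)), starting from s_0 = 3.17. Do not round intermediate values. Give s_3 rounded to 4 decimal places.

s_0 = 3.170000: f = 14.277484, f' = 23.807484 → s_1 = 3.170000 - (14.277484)/(23.807484) = 2.570294
s_1 = 2.570294: f = 3.539670, f' = 13.069670 → s_2 = 2.570294 - (3.539670)/(13.069670) = 2.299463
s_2 = 2.299463: f = 0.438832, f' = 9.968832 → s_3 = 2.299463 - (0.438832)/(9.968832) = 2.255443

2.2554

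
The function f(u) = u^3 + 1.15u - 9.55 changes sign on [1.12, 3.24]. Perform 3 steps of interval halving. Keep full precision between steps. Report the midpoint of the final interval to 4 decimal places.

f(1.120000) = -6.857072, f(3.240000) = 28.188224 (opposite signs)
step 1: m = 2.180000, f(m) = 3.317232 > 0 → root in [1.120000, 2.180000]
step 2: m = 1.650000, f(m) = -3.160375 < 0 → root in [1.650000, 2.180000]
step 3: m = 1.915000, f(m) = -0.325014 < 0 → root in [1.915000, 2.180000]
Midpoint of [1.915000, 2.180000] = 2.047500

2.0475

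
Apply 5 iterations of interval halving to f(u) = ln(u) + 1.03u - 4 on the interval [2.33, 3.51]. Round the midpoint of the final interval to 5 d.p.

f(2.330000) = -0.754232, f(3.510000) = 0.870916 (opposite signs)
step 1: m = 2.920000, f(m) = 0.079184 > 0 → root in [2.330000, 2.920000]
step 2: m = 2.625000, f(m) = -0.331169 < 0 → root in [2.625000, 2.920000]
step 3: m = 2.772500, f(m) = -0.124576 < 0 → root in [2.772500, 2.920000]
step 4: m = 2.846250, f(m) = -0.022360 < 0 → root in [2.846250, 2.920000]
step 5: m = 2.883125, f(m) = 0.028494 > 0 → root in [2.846250, 2.883125]
Midpoint of [2.846250, 2.883125] = 2.864687

2.86469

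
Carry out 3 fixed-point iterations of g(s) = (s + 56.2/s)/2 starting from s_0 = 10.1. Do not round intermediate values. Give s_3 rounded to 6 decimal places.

7.496669

s_1 = g(10.100000) = 7.832178
s_2 = g(7.832178) = 7.503852
s_3 = g(7.503852) = 7.496669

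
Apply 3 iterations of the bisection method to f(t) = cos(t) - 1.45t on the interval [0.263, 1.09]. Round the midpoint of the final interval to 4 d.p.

0.6248

f(0.263000) = 0.584264, f(1.090000) = -1.118015 (opposite signs)
step 1: m = 0.676500, f(m) = -0.201156 < 0 → root in [0.263000, 0.676500]
step 2: m = 0.469750, f(m) = 0.210544 > 0 → root in [0.469750, 0.676500]
step 3: m = 0.573125, f(m) = 0.009179 > 0 → root in [0.573125, 0.676500]
Midpoint of [0.573125, 0.676500] = 0.624813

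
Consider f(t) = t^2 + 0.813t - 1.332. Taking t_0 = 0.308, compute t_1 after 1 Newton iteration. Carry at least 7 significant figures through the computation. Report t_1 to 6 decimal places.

f'(t) = 2t + 0.813
t_0 = 0.308000: f = -0.986732, f' = 1.429000 → t_1 = 0.308000 - (-0.986732)/(1.429000) = 0.998505

0.998505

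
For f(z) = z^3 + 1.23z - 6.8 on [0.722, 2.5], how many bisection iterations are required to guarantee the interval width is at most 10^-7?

Initial width b − a = 2.5 − 0.722 = 1.778000.
After n steps the width is (b−a)/2^n; need (b−a)/2^n ≤ 10^-7.
So n ≥ log₂(1.778000/10^-7) = log₂(17780000.0000) ≈ 24.0838.
Hence n = 25.

25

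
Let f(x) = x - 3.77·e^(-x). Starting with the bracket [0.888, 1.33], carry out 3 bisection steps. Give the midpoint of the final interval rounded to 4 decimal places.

1.1919

f(0.888000) = -0.663272, f(1.330000) = 0.332921 (opposite signs)
step 1: m = 1.109000, f(m) = -0.134680 < 0 → root in [1.109000, 1.330000]
step 2: m = 1.219500, f(m) = 0.105926 > 0 → root in [1.109000, 1.219500]
step 3: m = 1.164250, f(m) = -0.012581 < 0 → root in [1.164250, 1.219500]
Midpoint of [1.164250, 1.219500] = 1.191875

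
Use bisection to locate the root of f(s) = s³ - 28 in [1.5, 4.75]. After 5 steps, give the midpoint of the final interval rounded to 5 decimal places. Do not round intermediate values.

f(1.500000) = -24.625000, f(4.750000) = 79.171875 (opposite signs)
step 1: m = 3.125000, f(m) = 2.517578 > 0 → root in [1.500000, 3.125000]
step 2: m = 2.312500, f(m) = -15.633545 < 0 → root in [2.312500, 3.125000]
step 3: m = 2.718750, f(m) = -7.904083 < 0 → root in [2.718750, 3.125000]
step 4: m = 2.921875, f(m) = -3.054920 < 0 → root in [2.921875, 3.125000]
step 5: m = 3.023438, f(m) = -0.362231 < 0 → root in [3.023438, 3.125000]
Midpoint of [3.023438, 3.125000] = 3.074219

3.07422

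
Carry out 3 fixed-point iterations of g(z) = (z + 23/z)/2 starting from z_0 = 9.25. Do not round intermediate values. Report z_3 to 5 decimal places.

z_1 = g(9.250000) = 5.868243
z_2 = g(5.868243) = 4.893822
z_3 = g(4.893822) = 4.796813

4.79681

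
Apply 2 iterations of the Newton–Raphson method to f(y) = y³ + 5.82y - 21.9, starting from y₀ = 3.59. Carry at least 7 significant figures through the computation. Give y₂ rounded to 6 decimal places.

2.179249

f'(y) = 3y² + 5.82
y_0 = 3.590000: f = 45.262079, f' = 44.484300 → y_1 = 3.590000 - (45.262079)/(44.484300) = 2.572516
y_1 = 2.572516: f = 10.096530, f' = 25.673510 → y_2 = 2.572516 - (10.096530)/(25.673510) = 2.179249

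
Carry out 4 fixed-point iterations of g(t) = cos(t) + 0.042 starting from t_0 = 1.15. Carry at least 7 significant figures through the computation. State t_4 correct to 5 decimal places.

0.85004

t_1 = g(1.150000) = 0.450487
t_2 = g(0.450487) = 0.942235
t_3 = g(0.942235) = 0.629982
t_4 = g(0.629982) = 0.850038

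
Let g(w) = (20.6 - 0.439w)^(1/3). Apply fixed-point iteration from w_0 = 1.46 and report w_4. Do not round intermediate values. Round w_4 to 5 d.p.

2.68792

w_1 = g(1.460000) = 2.712564
w_2 = g(2.712564) = 2.687421
w_3 = g(2.687421) = 2.687931
w_4 = g(2.687931) = 2.687920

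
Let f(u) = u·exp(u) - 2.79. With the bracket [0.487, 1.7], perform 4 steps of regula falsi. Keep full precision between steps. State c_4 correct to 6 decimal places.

f(0.487000) = -1.997443, f(1.700000) = 6.515711
step 1: c = 0.771606, f(c) = -1.120831 < 0 → new bracket [0.771606, 1.700000]
step 2: c = 0.907869, f(c) = -0.539363 < 0 → new bracket [0.907869, 1.700000]
step 3: c = 0.968427, f(c) = -0.239356 < 0 → new bracket [0.968427, 1.700000]
step 4: c = 0.994350, f(c) = -0.102307 < 0 → new bracket [0.994350, 1.700000]

0.994350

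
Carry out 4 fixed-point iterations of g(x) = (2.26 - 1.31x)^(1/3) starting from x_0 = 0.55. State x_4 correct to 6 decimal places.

x_1 = g(0.550000) = 1.154675
x_2 = g(1.154675) = 0.907499
x_3 = g(0.907499) = 1.023184
x_4 = g(1.023184) = 0.972458

0.972458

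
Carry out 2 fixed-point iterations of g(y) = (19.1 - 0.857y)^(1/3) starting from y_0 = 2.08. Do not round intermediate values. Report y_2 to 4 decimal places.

y_1 = g(2.080000) = 2.587187
y_2 = g(2.587187) = 2.565358

2.5654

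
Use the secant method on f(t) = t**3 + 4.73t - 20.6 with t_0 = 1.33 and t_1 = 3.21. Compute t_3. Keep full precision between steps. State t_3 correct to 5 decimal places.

f(t_0) = -11.956463, f(t_1) = 27.659461
t_2 = 3.210000 - (27.659461)·(3.210000 - 1.330000)/(27.659461 - (-11.956463)) = 1.897402; f(t_2) = -4.794388
t_3 = 1.897402 - (-4.794388)·(1.897402 - 3.210000)/(-4.794388 - (27.659461)) = 2.091311; f(t_3) = -1.561575

2.09131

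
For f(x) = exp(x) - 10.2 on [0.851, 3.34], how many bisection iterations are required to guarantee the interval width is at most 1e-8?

28

Initial width b − a = 3.34 − 0.851 = 2.489000.
After n steps the width is (b−a)/2^n; need (b−a)/2^n ≤ 1e-8.
So n ≥ log₂(2.489000/1e-8) = log₂(248900000.0000) ≈ 27.8910.
Hence n = 28.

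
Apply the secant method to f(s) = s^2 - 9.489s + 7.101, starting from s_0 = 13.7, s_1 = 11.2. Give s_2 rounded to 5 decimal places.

f(s_0) = 64.791700, f(s_1) = 26.264200
s_2 = 11.200000 - (26.264200)·(11.200000 - 13.700000)/(26.264200 - (64.791700)) = 9.495750; f(s_2) = 7.165094

9.49575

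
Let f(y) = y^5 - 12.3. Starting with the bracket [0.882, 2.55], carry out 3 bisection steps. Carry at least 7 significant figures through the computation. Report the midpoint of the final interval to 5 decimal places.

1.61175

f(0.882000) = -11.766244, f(2.550000) = 95.520391 (opposite signs)
step 1: m = 1.716000, f(m) = 2.579434 > 0 → root in [0.882000, 1.716000]
step 2: m = 1.299000, f(m) = -8.601329 < 0 → root in [1.299000, 1.716000]
step 3: m = 1.507500, f(m) = -4.514498 < 0 → root in [1.507500, 1.716000]
Midpoint of [1.507500, 1.716000] = 1.611750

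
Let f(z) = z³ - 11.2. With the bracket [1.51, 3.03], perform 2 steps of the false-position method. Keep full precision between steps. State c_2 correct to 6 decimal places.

2.164327

f(1.510000) = -7.757049, f(3.030000) = 16.618127
step 1: c = 1.993718, f(c) = -3.275146 < 0 → new bracket [1.993718, 3.030000]
step 2: c = 2.164327, f(c) = -1.061615 < 0 → new bracket [2.164327, 3.030000]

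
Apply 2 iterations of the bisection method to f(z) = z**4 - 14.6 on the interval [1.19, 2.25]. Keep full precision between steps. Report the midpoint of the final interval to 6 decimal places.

f(1.190000) = -12.594661, f(2.250000) = 11.028906 (opposite signs)
step 1: m = 1.720000, f(m) = -5.847869 < 0 → root in [1.720000, 2.250000]
step 2: m = 1.985000, f(m) = 0.925373 > 0 → root in [1.720000, 1.985000]
Midpoint of [1.720000, 1.985000] = 1.852500

1.852500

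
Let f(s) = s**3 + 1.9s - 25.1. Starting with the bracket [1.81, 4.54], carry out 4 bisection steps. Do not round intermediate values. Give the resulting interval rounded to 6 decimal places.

[2.663125, 2.833750]

f(1.810000) = -15.731259, f(4.540000) = 77.102664 (opposite signs)
step 1: m = 3.175000, f(m) = 12.938484 > 0 → root in [1.810000, 3.175000]
step 2: m = 2.492500, f(m) = -4.879454 < 0 → root in [2.492500, 3.175000]
step 3: m = 2.833750, f(m) = 3.039532 > 0 → root in [2.492500, 2.833750]
step 4: m = 2.663125, f(m) = -1.152555 < 0 → root in [2.663125, 2.833750]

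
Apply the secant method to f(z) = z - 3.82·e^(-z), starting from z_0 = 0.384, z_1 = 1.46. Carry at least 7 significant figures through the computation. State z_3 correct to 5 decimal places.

f(z_0) = -2.217922, f(z_1) = 0.572857
z_2 = 1.460000 - (0.572857)·(1.460000 - 0.384000)/(0.572857 - (-2.217922)) = 1.239132; f(z_2) = 0.132724
z_3 = 1.239132 - (0.132724)·(1.239132 - 1.460000)/(0.132724 - (0.572857)) = 1.172528; f(z_3) = -0.010080

1.17253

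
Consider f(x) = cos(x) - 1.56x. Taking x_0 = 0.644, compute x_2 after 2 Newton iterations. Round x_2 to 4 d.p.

f'(x) = -sin(x) - 1.56
x_0 = 0.644000: f = -0.204939, f' = -2.160399 → x_1 = 0.644000 - (-0.204939)/(-2.160399) = 0.549138
x_1 = 0.549138: f = -0.003681, f' = -2.081952 → x_2 = 0.549138 - (-0.003681)/(-2.081952) = 0.547370

0.5474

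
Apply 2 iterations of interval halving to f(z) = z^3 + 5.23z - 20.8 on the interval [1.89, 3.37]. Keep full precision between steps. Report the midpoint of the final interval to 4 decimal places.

2.0750

f(1.890000) = -4.164031, f(3.370000) = 35.097853 (opposite signs)
step 1: m = 2.630000, f(m) = 11.146347 > 0 → root in [1.890000, 2.630000]
step 2: m = 2.260000, f(m) = 2.562976 > 0 → root in [1.890000, 2.260000]
Midpoint of [1.890000, 2.260000] = 2.075000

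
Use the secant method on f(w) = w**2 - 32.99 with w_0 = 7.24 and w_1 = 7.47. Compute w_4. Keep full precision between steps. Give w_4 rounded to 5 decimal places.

5.74403

f(w_0) = 19.427600, f(w_1) = 22.810900
w_2 = 7.470000 - (22.810900)·(7.470000 - 7.240000)/(22.810900 - (19.427600)) = 5.919293; f(w_2) = 2.048030
w_3 = 5.919293 - (2.048030)·(5.919293 - 7.470000)/(2.048030 - (22.810900)) = 5.766333; f(w_3) = 0.260593
w_4 = 5.766333 - (0.260593)·(5.766333 - 5.919293)/(0.260593 - (2.048030)) = 5.744032; f(w_4) = 0.003908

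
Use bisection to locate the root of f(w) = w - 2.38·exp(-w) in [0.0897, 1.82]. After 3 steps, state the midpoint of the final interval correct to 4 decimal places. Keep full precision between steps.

f(0.089700) = -2.086109, f(1.820000) = 1.434379 (opposite signs)
step 1: m = 0.954850, f(m) = 0.038860 > 0 → root in [0.089700, 0.954850]
step 2: m = 0.522275, f(m) = -0.889469 < 0 → root in [0.522275, 0.954850]
step 3: m = 0.738563, f(m) = -0.398602 < 0 → root in [0.738563, 0.954850]
Midpoint of [0.738563, 0.954850] = 0.846706

0.8467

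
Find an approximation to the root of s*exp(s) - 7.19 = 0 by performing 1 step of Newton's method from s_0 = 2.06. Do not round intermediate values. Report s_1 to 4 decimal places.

f'(s) = (s+1)*exp(s)
s_0 = 2.060000: f = 8.972698, f' = 24.008668 → s_1 = 2.060000 - (8.972698)/(24.008668) = 1.686273

1.6863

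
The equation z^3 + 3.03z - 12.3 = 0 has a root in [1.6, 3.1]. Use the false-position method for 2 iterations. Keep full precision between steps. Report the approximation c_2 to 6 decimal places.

1.834064

f(1.600000) = -3.356000, f(3.100000) = 26.884000
step 1: c = 1.766468, f(c) = -1.435496 < 0 → new bracket [1.766468, 3.100000]
step 2: c = 1.834064, f(c) = -0.573378 < 0 → new bracket [1.834064, 3.100000]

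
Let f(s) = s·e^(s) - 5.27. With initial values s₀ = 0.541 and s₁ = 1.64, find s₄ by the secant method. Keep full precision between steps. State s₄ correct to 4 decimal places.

1.3617

Secant update: s_(k+1) = s_k − f(s_k)·(s_k − s_(k-1))/(f(s_k) − f(s_(k-1))).
f(s_0) = -4.340711, f(s_1) = 3.184478
s_2 = 1.640000 - (3.184478)·(1.640000 - 0.541000)/(3.184478 - (-4.340711)) = 1.174930; f(s_2) = -1.465676
s_3 = 1.174930 - (-1.465676)·(1.174930 - 1.640000)/(-1.465676 - (3.184478)) = 1.321515; f(s_3) = -0.315515
s_4 = 1.321515 - (-0.315515)·(1.321515 - 1.174930)/(-0.315515 - (-1.465676)) = 1.361726; f(s_4) = 0.044715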